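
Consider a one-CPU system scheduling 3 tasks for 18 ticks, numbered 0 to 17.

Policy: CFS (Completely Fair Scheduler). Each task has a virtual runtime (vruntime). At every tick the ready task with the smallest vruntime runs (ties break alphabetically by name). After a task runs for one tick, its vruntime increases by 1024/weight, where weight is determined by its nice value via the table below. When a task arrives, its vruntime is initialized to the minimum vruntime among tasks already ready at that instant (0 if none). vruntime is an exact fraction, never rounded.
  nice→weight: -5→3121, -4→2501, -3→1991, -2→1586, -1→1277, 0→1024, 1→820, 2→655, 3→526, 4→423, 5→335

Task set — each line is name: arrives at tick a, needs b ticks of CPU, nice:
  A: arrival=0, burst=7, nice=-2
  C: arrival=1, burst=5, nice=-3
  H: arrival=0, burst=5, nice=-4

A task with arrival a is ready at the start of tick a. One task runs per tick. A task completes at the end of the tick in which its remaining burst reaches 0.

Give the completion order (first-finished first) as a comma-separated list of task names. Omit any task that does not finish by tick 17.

t=0: vr[A=0 H=0] → run A
t=1: vr[A=512/793 C=0 H=0] → run C
t=2: vr[A=512/793 C=1024/1991 H=0] → run H
t=3: vr[A=512/793 C=1024/1991 H=1024/2501] → run H
t=4: vr[A=512/793 C=1024/1991 H=2048/2501] → run C
t=5: vr[A=512/793 C=2048/1991 H=2048/2501] → run A
t=6: vr[A=1024/793 C=2048/1991 H=2048/2501] → run H
t=7: vr[A=1024/793 C=2048/1991 H=3072/2501] → run C
t=8: vr[A=1024/793 C=3072/1991 H=3072/2501] → run H
t=9: vr[A=1024/793 C=3072/1991 H=4096/2501] → run A
t=10: vr[A=1536/793 C=3072/1991 H=4096/2501] → run C
t=11: vr[A=1536/793 C=4096/1991 H=4096/2501] → run H
t=12: vr[A=1536/793 C=4096/1991] → run A
t=13: vr[A=2048/793 C=4096/1991] → run C
t=14: vr[A=2048/793] → run A
t=15: vr[A=2560/793] → run A
t=16: vr[A=3072/793] → run A
t=17: (idle)

completion order = H, C, A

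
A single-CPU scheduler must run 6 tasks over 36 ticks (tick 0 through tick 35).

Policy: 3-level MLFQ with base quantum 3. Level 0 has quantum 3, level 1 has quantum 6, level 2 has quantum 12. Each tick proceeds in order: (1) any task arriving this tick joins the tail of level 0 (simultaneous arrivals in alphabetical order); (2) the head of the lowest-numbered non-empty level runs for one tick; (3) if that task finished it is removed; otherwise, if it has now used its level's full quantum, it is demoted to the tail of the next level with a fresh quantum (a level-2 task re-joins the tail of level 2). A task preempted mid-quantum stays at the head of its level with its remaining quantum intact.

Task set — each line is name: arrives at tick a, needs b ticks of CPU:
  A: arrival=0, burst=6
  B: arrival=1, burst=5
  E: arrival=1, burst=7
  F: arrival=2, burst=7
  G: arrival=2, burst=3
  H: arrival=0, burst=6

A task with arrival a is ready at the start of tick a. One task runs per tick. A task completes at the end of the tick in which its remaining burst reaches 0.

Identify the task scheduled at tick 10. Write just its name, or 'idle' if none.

t=0: L0/L1/L2 = AH/-/- → run A
t=1: L0/L1/L2 = AHBE/-/- → run A
t=2: L0/L1/L2 = AHBEFG/-/- → run A
t=3: L0/L1/L2 = HBEFG/A/- → run H
t=4: L0/L1/L2 = HBEFG/A/- → run H
t=5: L0/L1/L2 = HBEFG/A/- → run H
t=6: L0/L1/L2 = BEFG/AH/- → run B
t=7: L0/L1/L2 = BEFG/AH/- → run B
t=8: L0/L1/L2 = BEFG/AH/- → run B
t=9: L0/L1/L2 = EFG/AHB/- → run E
t=10: L0/L1/L2 = EFG/AHB/- → run E
t=11: L0/L1/L2 = EFG/AHB/- → run E
t=12: L0/L1/L2 = FG/AHBE/- → run F
t=13: L0/L1/L2 = FG/AHBE/- → run F
t=14: L0/L1/L2 = FG/AHBE/- → run F
t=15: L0/L1/L2 = G/AHBEF/- → run G
t=16: L0/L1/L2 = G/AHBEF/- → run G
t=17: L0/L1/L2 = G/AHBEF/- → run G
t=18: L0/L1/L2 = -/AHBEF/- → run A
t=19: L0/L1/L2 = -/AHBEF/- → run A
t=20: L0/L1/L2 = -/AHBEF/- → run A
t=21: L0/L1/L2 = -/HBEF/- → run H
t=22: L0/L1/L2 = -/HBEF/- → run H
t=23: L0/L1/L2 = -/HBEF/- → run H
t=24: L0/L1/L2 = -/BEF/- → run B
t=25: L0/L1/L2 = -/BEF/- → run B
t=26: L0/L1/L2 = -/EF/- → run E
t=27: L0/L1/L2 = -/EF/- → run E
t=28: L0/L1/L2 = -/EF/- → run E
t=29: L0/L1/L2 = -/EF/- → run E
t=30: L0/L1/L2 = -/F/- → run F
t=31: L0/L1/L2 = -/F/- → run F
t=32: L0/L1/L2 = -/F/- → run F
t=33: L0/L1/L2 = -/F/- → run F
t=34: (idle)
t=35: (idle)

running at tick 10 = E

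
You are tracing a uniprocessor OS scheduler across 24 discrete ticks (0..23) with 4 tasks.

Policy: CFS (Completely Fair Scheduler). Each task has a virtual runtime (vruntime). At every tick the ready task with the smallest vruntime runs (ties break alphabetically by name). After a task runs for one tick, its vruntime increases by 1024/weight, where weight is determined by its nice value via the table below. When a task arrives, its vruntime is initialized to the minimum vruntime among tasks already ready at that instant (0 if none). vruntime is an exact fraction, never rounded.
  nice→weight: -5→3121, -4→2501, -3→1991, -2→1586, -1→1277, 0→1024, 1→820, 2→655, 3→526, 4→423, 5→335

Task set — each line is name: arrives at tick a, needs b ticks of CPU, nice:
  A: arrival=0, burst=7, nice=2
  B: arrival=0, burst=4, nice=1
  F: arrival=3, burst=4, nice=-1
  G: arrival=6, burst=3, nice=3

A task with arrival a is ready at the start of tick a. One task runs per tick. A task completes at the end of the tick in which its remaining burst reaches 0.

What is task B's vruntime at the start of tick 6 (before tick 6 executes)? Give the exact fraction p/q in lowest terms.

vruntime(B, start of tick 6) = 512/205

t=0: vr[A=0 B=0] → run A
t=1: vr[A=1024/655 B=0] → run B
t=2: vr[A=1024/655 B=256/205] → run B
t=3: vr[A=1024/655 B=512/205 F=1024/655] → run A
t=4: vr[A=2048/655 B=512/205 F=1024/655] → run F
t=5: vr[A=2048/655 B=512/205 F=1978368/836435] → run F
t=6: vr[A=2048/655 B=512/205 F=2649088/836435 G=512/205] → run B
t=7: vr[A=2048/655 B=768/205 F=2649088/836435 G=512/205] → run G
t=8: vr[A=2048/655 B=768/205 F=2649088/836435 G=239616/53915] → run A
t=9: vr[A=3072/655 B=768/205 F=2649088/836435 G=239616/53915] → run F
t=10: vr[A=3072/655 B=768/205 F=3319808/836435 G=239616/53915] → run B
t=11: vr[A=3072/655 F=3319808/836435 G=239616/53915] → run F
t=12: vr[A=3072/655 G=239616/53915] → run G
t=13: vr[A=3072/655 G=344576/53915] → run A
t=14: vr[A=4096/655 G=344576/53915] → run A
t=15: vr[A=1024/131 G=344576/53915] → run G
t=16: vr[A=1024/131] → run A
t=17: vr[A=6144/655] → run A
t=18: (idle)
t=19: (idle)
t=20: (idle)
t=21: (idle)
t=22: (idle)
t=23: (idle)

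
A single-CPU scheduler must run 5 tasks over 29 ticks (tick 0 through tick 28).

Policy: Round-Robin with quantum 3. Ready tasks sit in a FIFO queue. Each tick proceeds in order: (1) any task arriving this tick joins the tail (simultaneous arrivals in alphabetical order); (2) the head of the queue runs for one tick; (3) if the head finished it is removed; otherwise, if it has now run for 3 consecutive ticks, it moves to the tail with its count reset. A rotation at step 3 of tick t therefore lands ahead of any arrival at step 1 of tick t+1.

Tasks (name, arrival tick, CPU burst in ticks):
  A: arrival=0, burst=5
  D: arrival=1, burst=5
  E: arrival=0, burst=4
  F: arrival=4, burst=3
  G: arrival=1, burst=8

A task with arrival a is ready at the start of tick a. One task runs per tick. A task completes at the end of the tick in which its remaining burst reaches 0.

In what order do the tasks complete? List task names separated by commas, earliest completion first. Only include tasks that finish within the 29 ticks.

completion order = A, F, E, D, G

t=0: queue=[A,E] q_used=0 → run A
t=1: queue=[A,E,D,G] q_used=1 → run A
t=2: queue=[A,E,D,G] q_used=2 → run A
t=3: queue=[E,D,G,A] q_used=0 → run E
t=4: queue=[E,D,G,A,F] q_used=1 → run E
t=5: queue=[E,D,G,A,F] q_used=2 → run E
t=6: queue=[D,G,A,F,E] q_used=0 → run D
t=7: queue=[D,G,A,F,E] q_used=1 → run D
t=8: queue=[D,G,A,F,E] q_used=2 → run D
t=9: queue=[G,A,F,E,D] q_used=0 → run G
t=10: queue=[G,A,F,E,D] q_used=1 → run G
t=11: queue=[G,A,F,E,D] q_used=2 → run G
t=12: queue=[A,F,E,D,G] q_used=0 → run A
t=13: queue=[A,F,E,D,G] q_used=1 → run A
t=14: queue=[F,E,D,G] q_used=0 → run F
t=15: queue=[F,E,D,G] q_used=1 → run F
t=16: queue=[F,E,D,G] q_used=2 → run F
t=17: queue=[E,D,G] q_used=0 → run E
t=18: queue=[D,G] q_used=0 → run D
t=19: queue=[D,G] q_used=1 → run D
t=20: queue=[G] q_used=0 → run G
t=21: queue=[G] q_used=1 → run G
t=22: queue=[G] q_used=2 → run G
t=23: queue=[G] q_used=0 → run G
t=24: queue=[G] q_used=1 → run G
t=25: (idle)
t=26: (idle)
t=27: (idle)
t=28: (idle)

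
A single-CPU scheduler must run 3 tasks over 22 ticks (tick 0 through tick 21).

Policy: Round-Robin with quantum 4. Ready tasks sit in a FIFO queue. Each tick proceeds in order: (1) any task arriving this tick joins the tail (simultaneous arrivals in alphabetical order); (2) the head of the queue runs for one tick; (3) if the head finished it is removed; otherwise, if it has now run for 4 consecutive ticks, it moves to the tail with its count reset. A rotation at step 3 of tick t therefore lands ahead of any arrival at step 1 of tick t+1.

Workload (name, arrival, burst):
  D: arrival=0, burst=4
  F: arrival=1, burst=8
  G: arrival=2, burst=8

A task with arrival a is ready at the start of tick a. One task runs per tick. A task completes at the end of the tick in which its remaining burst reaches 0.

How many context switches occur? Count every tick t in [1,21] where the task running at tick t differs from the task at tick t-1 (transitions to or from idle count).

context switches = 5

t=0: queue=[D] q_used=0 → run D
t=1: queue=[D,F] q_used=1 → run D
t=2: queue=[D,F,G] q_used=2 → run D
t=3: queue=[D,F,G] q_used=3 → run D
t=4: queue=[F,G] q_used=0 → run F
t=5: queue=[F,G] q_used=1 → run F
t=6: queue=[F,G] q_used=2 → run F
t=7: queue=[F,G] q_used=3 → run F
t=8: queue=[G,F] q_used=0 → run G
t=9: queue=[G,F] q_used=1 → run G
t=10: queue=[G,F] q_used=2 → run G
t=11: queue=[G,F] q_used=3 → run G
t=12: queue=[F,G] q_used=0 → run F
t=13: queue=[F,G] q_used=1 → run F
t=14: queue=[F,G] q_used=2 → run F
t=15: queue=[F,G] q_used=3 → run F
t=16: queue=[G] q_used=0 → run G
t=17: queue=[G] q_used=1 → run G
t=18: queue=[G] q_used=2 → run G
t=19: queue=[G] q_used=3 → run G
t=20: (idle)
t=21: (idle)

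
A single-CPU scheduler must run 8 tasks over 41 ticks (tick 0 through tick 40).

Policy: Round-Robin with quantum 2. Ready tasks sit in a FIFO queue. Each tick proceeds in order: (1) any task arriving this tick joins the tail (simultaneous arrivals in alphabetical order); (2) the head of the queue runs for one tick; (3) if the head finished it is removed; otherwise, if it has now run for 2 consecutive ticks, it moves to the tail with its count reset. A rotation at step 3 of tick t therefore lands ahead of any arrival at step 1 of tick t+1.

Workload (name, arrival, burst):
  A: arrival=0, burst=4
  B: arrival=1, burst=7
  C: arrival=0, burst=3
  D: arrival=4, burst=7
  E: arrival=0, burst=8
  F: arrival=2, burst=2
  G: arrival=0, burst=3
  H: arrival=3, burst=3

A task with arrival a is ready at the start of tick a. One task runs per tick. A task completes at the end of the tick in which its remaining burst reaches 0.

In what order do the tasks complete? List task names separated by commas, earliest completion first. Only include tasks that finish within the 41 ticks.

t=0: queue=[A,C,E,G] q_used=0 → run A
t=1: queue=[A,C,E,G,B] q_used=1 → run A
t=2: queue=[C,E,G,B,A,F] q_used=0 → run C
t=3: queue=[C,E,G,B,A,F,H] q_used=1 → run C
t=4: queue=[E,G,B,A,F,H,C,D] q_used=0 → run E
t=5: queue=[E,G,B,A,F,H,C,D] q_used=1 → run E
t=6: queue=[G,B,A,F,H,C,D,E] q_used=0 → run G
t=7: queue=[G,B,A,F,H,C,D,E] q_used=1 → run G
t=8: queue=[B,A,F,H,C,D,E,G] q_used=0 → run B
t=9: queue=[B,A,F,H,C,D,E,G] q_used=1 → run B
t=10: queue=[A,F,H,C,D,E,G,B] q_used=0 → run A
t=11: queue=[A,F,H,C,D,E,G,B] q_used=1 → run A
t=12: queue=[F,H,C,D,E,G,B] q_used=0 → run F
t=13: queue=[F,H,C,D,E,G,B] q_used=1 → run F
t=14: queue=[H,C,D,E,G,B] q_used=0 → run H
t=15: queue=[H,C,D,E,G,B] q_used=1 → run H
t=16: queue=[C,D,E,G,B,H] q_used=0 → run C
t=17: queue=[D,E,G,B,H] q_used=0 → run D
t=18: queue=[D,E,G,B,H] q_used=1 → run D
t=19: queue=[E,G,B,H,D] q_used=0 → run E
t=20: queue=[E,G,B,H,D] q_used=1 → run E
t=21: queue=[G,B,H,D,E] q_used=0 → run G
t=22: queue=[B,H,D,E] q_used=0 → run B
t=23: queue=[B,H,D,E] q_used=1 → run B
t=24: queue=[H,D,E,B] q_used=0 → run H
t=25: queue=[D,E,B] q_used=0 → run D
t=26: queue=[D,E,B] q_used=1 → run D
t=27: queue=[E,B,D] q_used=0 → run E
t=28: queue=[E,B,D] q_used=1 → run E
t=29: queue=[B,D,E] q_used=0 → run B
t=30: queue=[B,D,E] q_used=1 → run B
t=31: queue=[D,E,B] q_used=0 → run D
t=32: queue=[D,E,B] q_used=1 → run D
t=33: queue=[E,B,D] q_used=0 → run E
t=34: queue=[E,B,D] q_used=1 → run E
t=35: queue=[B,D] q_used=0 → run B
t=36: queue=[D] q_used=0 → run D
t=37: (idle)
t=38: (idle)
t=39: (idle)
t=40: (idle)

completion order = A, F, C, G, H, E, B, D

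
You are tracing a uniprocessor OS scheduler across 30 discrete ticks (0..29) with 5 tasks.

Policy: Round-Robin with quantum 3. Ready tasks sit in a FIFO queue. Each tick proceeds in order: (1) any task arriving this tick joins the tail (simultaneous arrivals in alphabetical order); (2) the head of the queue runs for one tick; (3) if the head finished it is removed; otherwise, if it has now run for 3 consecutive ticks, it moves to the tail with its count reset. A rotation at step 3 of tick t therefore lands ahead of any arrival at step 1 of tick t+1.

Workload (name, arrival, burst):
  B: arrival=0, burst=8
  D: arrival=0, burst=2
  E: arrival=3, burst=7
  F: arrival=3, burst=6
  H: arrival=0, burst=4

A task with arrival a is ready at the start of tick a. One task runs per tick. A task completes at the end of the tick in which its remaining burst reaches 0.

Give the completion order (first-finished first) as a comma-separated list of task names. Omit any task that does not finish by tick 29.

t=0: queue=[B,D,H] q_used=0 → run B
t=1: queue=[B,D,H] q_used=1 → run B
t=2: queue=[B,D,H] q_used=2 → run B
t=3: queue=[D,H,B,E,F] q_used=0 → run D
t=4: queue=[D,H,B,E,F] q_used=1 → run D
t=5: queue=[H,B,E,F] q_used=0 → run H
t=6: queue=[H,B,E,F] q_used=1 → run H
t=7: queue=[H,B,E,F] q_used=2 → run H
t=8: queue=[B,E,F,H] q_used=0 → run B
t=9: queue=[B,E,F,H] q_used=1 → run B
t=10: queue=[B,E,F,H] q_used=2 → run B
t=11: queue=[E,F,H,B] q_used=0 → run E
t=12: queue=[E,F,H,B] q_used=1 → run E
t=13: queue=[E,F,H,B] q_used=2 → run E
t=14: queue=[F,H,B,E] q_used=0 → run F
t=15: queue=[F,H,B,E] q_used=1 → run F
t=16: queue=[F,H,B,E] q_used=2 → run F
t=17: queue=[H,B,E,F] q_used=0 → run H
t=18: queue=[B,E,F] q_used=0 → run B
t=19: queue=[B,E,F] q_used=1 → run B
t=20: queue=[E,F] q_used=0 → run E
t=21: queue=[E,F] q_used=1 → run E
t=22: queue=[E,F] q_used=2 → run E
t=23: queue=[F,E] q_used=0 → run F
t=24: queue=[F,E] q_used=1 → run F
t=25: queue=[F,E] q_used=2 → run F
t=26: queue=[E] q_used=0 → run E
t=27: (idle)
t=28: (idle)
t=29: (idle)

completion order = D, H, B, F, E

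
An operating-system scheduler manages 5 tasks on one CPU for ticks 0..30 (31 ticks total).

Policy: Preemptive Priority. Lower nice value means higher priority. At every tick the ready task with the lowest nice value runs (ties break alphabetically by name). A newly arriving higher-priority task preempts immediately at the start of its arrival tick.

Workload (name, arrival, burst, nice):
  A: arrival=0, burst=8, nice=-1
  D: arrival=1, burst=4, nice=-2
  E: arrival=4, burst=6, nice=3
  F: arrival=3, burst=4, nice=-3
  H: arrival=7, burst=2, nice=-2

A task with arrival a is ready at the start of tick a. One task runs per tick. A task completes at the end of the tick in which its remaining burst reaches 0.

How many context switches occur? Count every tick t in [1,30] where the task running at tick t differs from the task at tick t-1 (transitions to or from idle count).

t=0: ready={A} → run A
t=1: ready={A,D} → run D
t=2: ready={A,D} → run D
t=3: ready={A,D,F} → run F
t=4: ready={A,D,E,F} → run F
t=5: ready={A,D,E,F} → run F
t=6: ready={A,D,E,F} → run F
t=7: ready={A,D,E,H} → run D
t=8: ready={A,D,E,H} → run D
t=9: ready={A,E,H} → run H
t=10: ready={A,E,H} → run H
t=11: ready={A,E} → run A
t=12: ready={A,E} → run A
t=13: ready={A,E} → run A
t=14: ready={A,E} → run A
t=15: ready={A,E} → run A
t=16: ready={A,E} → run A
t=17: ready={A,E} → run A
t=18: ready={E} → run E
t=19: ready={E} → run E
t=20: ready={E} → run E
t=21: ready={E} → run E
t=22: ready={E} → run E
t=23: ready={E} → run E
t=24: (idle)
t=25: (idle)
t=26: (idle)
t=27: (idle)
t=28: (idle)
t=29: (idle)
t=30: (idle)

context switches = 7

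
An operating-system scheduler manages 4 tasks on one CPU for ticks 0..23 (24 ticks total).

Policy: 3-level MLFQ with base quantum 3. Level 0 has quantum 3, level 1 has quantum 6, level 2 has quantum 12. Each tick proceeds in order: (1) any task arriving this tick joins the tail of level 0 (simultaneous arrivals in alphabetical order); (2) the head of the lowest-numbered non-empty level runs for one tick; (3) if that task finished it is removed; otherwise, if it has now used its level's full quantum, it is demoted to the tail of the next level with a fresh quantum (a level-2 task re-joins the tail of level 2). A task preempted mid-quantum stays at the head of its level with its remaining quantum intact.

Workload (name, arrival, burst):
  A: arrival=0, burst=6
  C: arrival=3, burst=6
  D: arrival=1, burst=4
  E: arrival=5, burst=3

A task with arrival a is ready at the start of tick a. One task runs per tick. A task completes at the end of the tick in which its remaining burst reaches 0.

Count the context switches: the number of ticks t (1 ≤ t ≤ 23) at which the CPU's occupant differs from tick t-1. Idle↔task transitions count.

t=0: L0/L1/L2 = A/-/- → run A
t=1: L0/L1/L2 = AD/-/- → run A
t=2: L0/L1/L2 = AD/-/- → run A
t=3: L0/L1/L2 = DC/A/- → run D
t=4: L0/L1/L2 = DC/A/- → run D
t=5: L0/L1/L2 = DCE/A/- → run D
t=6: L0/L1/L2 = CE/AD/- → run C
t=7: L0/L1/L2 = CE/AD/- → run C
t=8: L0/L1/L2 = CE/AD/- → run C
t=9: L0/L1/L2 = E/ADC/- → run E
t=10: L0/L1/L2 = E/ADC/- → run E
t=11: L0/L1/L2 = E/ADC/- → run E
t=12: L0/L1/L2 = -/ADC/- → run A
t=13: L0/L1/L2 = -/ADC/- → run A
t=14: L0/L1/L2 = -/ADC/- → run A
t=15: L0/L1/L2 = -/DC/- → run D
t=16: L0/L1/L2 = -/C/- → run C
t=17: L0/L1/L2 = -/C/- → run C
t=18: L0/L1/L2 = -/C/- → run C
t=19: (idle)
t=20: (idle)
t=21: (idle)
t=22: (idle)
t=23: (idle)

context switches = 7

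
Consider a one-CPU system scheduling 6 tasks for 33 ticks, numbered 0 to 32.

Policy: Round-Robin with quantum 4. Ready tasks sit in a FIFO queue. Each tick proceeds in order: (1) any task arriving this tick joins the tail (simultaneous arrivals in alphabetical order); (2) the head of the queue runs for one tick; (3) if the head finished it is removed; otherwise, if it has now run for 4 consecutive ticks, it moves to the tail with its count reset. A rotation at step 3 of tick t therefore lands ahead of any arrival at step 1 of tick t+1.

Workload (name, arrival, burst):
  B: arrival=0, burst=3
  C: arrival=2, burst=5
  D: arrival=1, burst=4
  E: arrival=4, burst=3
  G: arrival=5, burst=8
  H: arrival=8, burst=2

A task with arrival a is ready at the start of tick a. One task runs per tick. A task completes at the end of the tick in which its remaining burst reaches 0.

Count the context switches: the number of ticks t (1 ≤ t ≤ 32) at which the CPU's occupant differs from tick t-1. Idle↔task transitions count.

t=0: queue=[B] q_used=0 → run B
t=1: queue=[B,D] q_used=1 → run B
t=2: queue=[B,D,C] q_used=2 → run B
t=3: queue=[D,C] q_used=0 → run D
t=4: queue=[D,C,E] q_used=1 → run D
t=5: queue=[D,C,E,G] q_used=2 → run D
t=6: queue=[D,C,E,G] q_used=3 → run D
t=7: queue=[C,E,G] q_used=0 → run C
t=8: queue=[C,E,G,H] q_used=1 → run C
t=9: queue=[C,E,G,H] q_used=2 → run C
t=10: queue=[C,E,G,H] q_used=3 → run C
t=11: queue=[E,G,H,C] q_used=0 → run E
t=12: queue=[E,G,H,C] q_used=1 → run E
t=13: queue=[E,G,H,C] q_used=2 → run E
t=14: queue=[G,H,C] q_used=0 → run G
t=15: queue=[G,H,C] q_used=1 → run G
t=16: queue=[G,H,C] q_used=2 → run G
t=17: queue=[G,H,C] q_used=3 → run G
t=18: queue=[H,C,G] q_used=0 → run H
t=19: queue=[H,C,G] q_used=1 → run H
t=20: queue=[C,G] q_used=0 → run C
t=21: queue=[G] q_used=0 → run G
t=22: queue=[G] q_used=1 → run G
t=23: queue=[G] q_used=2 → run G
t=24: queue=[G] q_used=3 → run G
t=25: (idle)
t=26: (idle)
t=27: (idle)
t=28: (idle)
t=29: (idle)
t=30: (idle)
t=31: (idle)
t=32: (idle)

context switches = 8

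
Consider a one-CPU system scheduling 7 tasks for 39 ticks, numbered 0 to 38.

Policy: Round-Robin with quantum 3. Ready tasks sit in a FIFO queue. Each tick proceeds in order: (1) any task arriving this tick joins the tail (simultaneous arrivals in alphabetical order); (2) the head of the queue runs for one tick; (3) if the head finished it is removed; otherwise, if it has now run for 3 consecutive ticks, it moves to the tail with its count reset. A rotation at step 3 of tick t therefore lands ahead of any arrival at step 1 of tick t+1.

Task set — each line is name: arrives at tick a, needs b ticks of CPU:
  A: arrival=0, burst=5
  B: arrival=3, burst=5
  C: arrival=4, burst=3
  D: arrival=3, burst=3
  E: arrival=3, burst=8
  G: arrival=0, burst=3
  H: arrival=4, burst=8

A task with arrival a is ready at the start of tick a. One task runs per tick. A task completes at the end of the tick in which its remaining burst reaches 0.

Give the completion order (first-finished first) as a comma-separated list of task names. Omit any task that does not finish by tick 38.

t=0: queue=[A,G] q_used=0 → run A
t=1: queue=[A,G] q_used=1 → run A
t=2: queue=[A,G] q_used=2 → run A
t=3: queue=[G,A,B,D,E] q_used=0 → run G
t=4: queue=[G,A,B,D,E,C,H] q_used=1 → run G
t=5: queue=[G,A,B,D,E,C,H] q_used=2 → run G
t=6: queue=[A,B,D,E,C,H] q_used=0 → run A
t=7: queue=[A,B,D,E,C,H] q_used=1 → run A
t=8: queue=[B,D,E,C,H] q_used=0 → run B
t=9: queue=[B,D,E,C,H] q_used=1 → run B
t=10: queue=[B,D,E,C,H] q_used=2 → run B
t=11: queue=[D,E,C,H,B] q_used=0 → run D
t=12: queue=[D,E,C,H,B] q_used=1 → run D
t=13: queue=[D,E,C,H,B] q_used=2 → run D
t=14: queue=[E,C,H,B] q_used=0 → run E
t=15: queue=[E,C,H,B] q_used=1 → run E
t=16: queue=[E,C,H,B] q_used=2 → run E
t=17: queue=[C,H,B,E] q_used=0 → run C
t=18: queue=[C,H,B,E] q_used=1 → run C
t=19: queue=[C,H,B,E] q_used=2 → run C
t=20: queue=[H,B,E] q_used=0 → run H
t=21: queue=[H,B,E] q_used=1 → run H
t=22: queue=[H,B,E] q_used=2 → run H
t=23: queue=[B,E,H] q_used=0 → run B
t=24: queue=[B,E,H] q_used=1 → run B
t=25: queue=[E,H] q_used=0 → run E
t=26: queue=[E,H] q_used=1 → run E
t=27: queue=[E,H] q_used=2 → run E
t=28: queue=[H,E] q_used=0 → run H
t=29: queue=[H,E] q_used=1 → run H
t=30: queue=[H,E] q_used=2 → run H
t=31: queue=[E,H] q_used=0 → run E
t=32: queue=[E,H] q_used=1 → run E
t=33: queue=[H] q_used=0 → run H
t=34: queue=[H] q_used=1 → run H
t=35: (idle)
t=36: (idle)
t=37: (idle)
t=38: (idle)

completion order = G, A, D, C, B, E, H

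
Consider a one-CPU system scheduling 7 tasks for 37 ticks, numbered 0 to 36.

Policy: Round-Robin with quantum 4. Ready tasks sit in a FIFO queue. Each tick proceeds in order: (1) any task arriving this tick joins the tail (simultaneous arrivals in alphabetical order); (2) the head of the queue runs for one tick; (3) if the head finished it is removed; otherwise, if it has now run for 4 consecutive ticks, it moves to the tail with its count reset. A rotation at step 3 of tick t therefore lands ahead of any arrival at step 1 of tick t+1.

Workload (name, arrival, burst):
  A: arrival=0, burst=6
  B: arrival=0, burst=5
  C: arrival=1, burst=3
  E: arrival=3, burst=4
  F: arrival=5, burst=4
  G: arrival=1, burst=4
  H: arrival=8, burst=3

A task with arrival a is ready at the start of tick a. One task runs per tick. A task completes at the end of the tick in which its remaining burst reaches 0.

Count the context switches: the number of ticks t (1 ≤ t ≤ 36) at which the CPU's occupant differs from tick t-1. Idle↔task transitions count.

t=0: queue=[A,B] q_used=0 → run A
t=1: queue=[A,B,C,G] q_used=1 → run A
t=2: queue=[A,B,C,G] q_used=2 → run A
t=3: queue=[A,B,C,G,E] q_used=3 → run A
t=4: queue=[B,C,G,E,A] q_used=0 → run B
t=5: queue=[B,C,G,E,A,F] q_used=1 → run B
t=6: queue=[B,C,G,E,A,F] q_used=2 → run B
t=7: queue=[B,C,G,E,A,F] q_used=3 → run B
t=8: queue=[C,G,E,A,F,B,H] q_used=0 → run C
t=9: queue=[C,G,E,A,F,B,H] q_used=1 → run C
t=10: queue=[C,G,E,A,F,B,H] q_used=2 → run C
t=11: queue=[G,E,A,F,B,H] q_used=0 → run G
t=12: queue=[G,E,A,F,B,H] q_used=1 → run G
t=13: queue=[G,E,A,F,B,H] q_used=2 → run G
t=14: queue=[G,E,A,F,B,H] q_used=3 → run G
t=15: queue=[E,A,F,B,H] q_used=0 → run E
t=16: queue=[E,A,F,B,H] q_used=1 → run E
t=17: queue=[E,A,F,B,H] q_used=2 → run E
t=18: queue=[E,A,F,B,H] q_used=3 → run E
t=19: queue=[A,F,B,H] q_used=0 → run A
t=20: queue=[A,F,B,H] q_used=1 → run A
t=21: queue=[F,B,H] q_used=0 → run F
t=22: queue=[F,B,H] q_used=1 → run F
t=23: queue=[F,B,H] q_used=2 → run F
t=24: queue=[F,B,H] q_used=3 → run F
t=25: queue=[B,H] q_used=0 → run B
t=26: queue=[H] q_used=0 → run H
t=27: queue=[H] q_used=1 → run H
t=28: queue=[H] q_used=2 → run H
t=29: (idle)
t=30: (idle)
t=31: (idle)
t=32: (idle)
t=33: (idle)
t=34: (idle)
t=35: (idle)
t=36: (idle)

context switches = 9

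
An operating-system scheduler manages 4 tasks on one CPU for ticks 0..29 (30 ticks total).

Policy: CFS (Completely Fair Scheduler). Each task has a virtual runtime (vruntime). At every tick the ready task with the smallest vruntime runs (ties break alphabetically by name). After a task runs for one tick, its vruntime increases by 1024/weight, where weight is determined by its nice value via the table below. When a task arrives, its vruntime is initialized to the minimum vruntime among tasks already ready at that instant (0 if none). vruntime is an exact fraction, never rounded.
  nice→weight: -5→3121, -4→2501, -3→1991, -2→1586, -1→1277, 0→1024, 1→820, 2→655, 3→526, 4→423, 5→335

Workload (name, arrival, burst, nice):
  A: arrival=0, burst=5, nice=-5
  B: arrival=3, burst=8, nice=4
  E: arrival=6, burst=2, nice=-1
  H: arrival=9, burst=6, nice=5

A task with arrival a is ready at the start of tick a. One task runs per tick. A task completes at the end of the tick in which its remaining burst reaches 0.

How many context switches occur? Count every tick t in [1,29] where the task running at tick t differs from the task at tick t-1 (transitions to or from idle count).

context switches = 15

t=0: vr[A=0] → run A
t=1: vr[A=1024/3121] → run A
t=2: vr[A=2048/3121] → run A
t=3: vr[A=3072/3121 B=3072/3121] → run A
t=4: vr[A=4096/3121 B=3072/3121] → run B
t=5: vr[A=4096/3121 B=4495360/1320183] → run A
t=6: vr[B=4495360/1320183 E=4495360/1320183] → run B
t=7: vr[B=7691264/1320183 E=4495360/1320183] → run E
t=8: vr[B=7691264/1320183 E=7092442112/1685873691] → run E
t=9: vr[B=7691264/1320183 H=7691264/1320183] → run B
t=10: vr[B=3629056/440061 H=7691264/1320183] → run H
t=11: vr[B=3629056/440061 H=3928440832/442261305] → run B
t=12: vr[B=14083072/1320183 H=3928440832/442261305] → run H
t=13: vr[B=14083072/1320183 H=5280308224/442261305] → run B
t=14: vr[B=17278976/1320183 H=5280308224/442261305] → run H
t=15: vr[B=17278976/1320183 H=6632175616/442261305] → run B
t=16: vr[B=6824960/440061 H=6632175616/442261305] → run H
t=17: vr[B=6824960/440061 H=7984043008/442261305] → run B
t=18: vr[B=23670784/1320183 H=7984043008/442261305] → run B
t=19: vr[H=7984043008/442261305] → run H
t=20: vr[H=1867182080/88452261] → run H
t=21: (idle)
t=22: (idle)
t=23: (idle)
t=24: (idle)
t=25: (idle)
t=26: (idle)
t=27: (idle)
t=28: (idle)
t=29: (idle)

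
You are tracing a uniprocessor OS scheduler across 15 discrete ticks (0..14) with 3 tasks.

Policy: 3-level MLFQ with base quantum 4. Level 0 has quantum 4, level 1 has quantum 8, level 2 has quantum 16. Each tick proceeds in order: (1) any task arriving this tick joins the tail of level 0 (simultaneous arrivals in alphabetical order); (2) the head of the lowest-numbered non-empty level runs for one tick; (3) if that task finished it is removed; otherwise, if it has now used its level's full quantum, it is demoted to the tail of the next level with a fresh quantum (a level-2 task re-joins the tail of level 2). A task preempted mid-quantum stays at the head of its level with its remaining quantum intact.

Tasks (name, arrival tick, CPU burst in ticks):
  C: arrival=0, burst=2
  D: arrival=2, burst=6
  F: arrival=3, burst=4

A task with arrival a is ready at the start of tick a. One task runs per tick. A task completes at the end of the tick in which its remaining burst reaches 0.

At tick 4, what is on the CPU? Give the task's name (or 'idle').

running at tick 4 = D

t=0: L0/L1/L2 = C/-/- → run C
t=1: L0/L1/L2 = C/-/- → run C
t=2: L0/L1/L2 = D/-/- → run D
t=3: L0/L1/L2 = DF/-/- → run D
t=4: L0/L1/L2 = DF/-/- → run D
t=5: L0/L1/L2 = DF/-/- → run D
t=6: L0/L1/L2 = F/D/- → run F
t=7: L0/L1/L2 = F/D/- → run F
t=8: L0/L1/L2 = F/D/- → run F
t=9: L0/L1/L2 = F/D/- → run F
t=10: L0/L1/L2 = -/D/- → run D
t=11: L0/L1/L2 = -/D/- → run D
t=12: (idle)
t=13: (idle)
t=14: (idle)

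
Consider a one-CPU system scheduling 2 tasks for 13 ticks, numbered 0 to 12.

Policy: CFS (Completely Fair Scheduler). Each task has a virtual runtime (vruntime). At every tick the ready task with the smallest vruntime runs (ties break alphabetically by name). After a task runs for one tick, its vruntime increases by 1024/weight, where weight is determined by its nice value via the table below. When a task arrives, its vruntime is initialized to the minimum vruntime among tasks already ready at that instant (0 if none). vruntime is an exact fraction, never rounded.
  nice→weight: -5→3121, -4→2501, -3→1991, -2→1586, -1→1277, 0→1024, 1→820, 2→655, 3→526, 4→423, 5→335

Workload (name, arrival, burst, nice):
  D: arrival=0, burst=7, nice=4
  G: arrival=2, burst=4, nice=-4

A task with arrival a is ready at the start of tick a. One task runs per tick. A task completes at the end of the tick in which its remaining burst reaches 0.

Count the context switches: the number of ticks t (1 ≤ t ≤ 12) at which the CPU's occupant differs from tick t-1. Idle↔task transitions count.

t=0: vr[D=0] → run D
t=1: vr[D=1024/423] → run D
t=2: vr[D=2048/423 G=2048/423] → run D
t=3: vr[D=1024/141 G=2048/423] → run G
t=4: vr[D=1024/141 G=5555200/1057923] → run G
t=5: vr[D=1024/141 G=5988352/1057923] → run G
t=6: vr[D=1024/141 G=6421504/1057923] → run G
t=7: vr[D=1024/141] → run D
t=8: vr[D=4096/423] → run D
t=9: vr[D=5120/423] → run D
t=10: vr[D=2048/141] → run D
t=11: (idle)
t=12: (idle)

context switches = 3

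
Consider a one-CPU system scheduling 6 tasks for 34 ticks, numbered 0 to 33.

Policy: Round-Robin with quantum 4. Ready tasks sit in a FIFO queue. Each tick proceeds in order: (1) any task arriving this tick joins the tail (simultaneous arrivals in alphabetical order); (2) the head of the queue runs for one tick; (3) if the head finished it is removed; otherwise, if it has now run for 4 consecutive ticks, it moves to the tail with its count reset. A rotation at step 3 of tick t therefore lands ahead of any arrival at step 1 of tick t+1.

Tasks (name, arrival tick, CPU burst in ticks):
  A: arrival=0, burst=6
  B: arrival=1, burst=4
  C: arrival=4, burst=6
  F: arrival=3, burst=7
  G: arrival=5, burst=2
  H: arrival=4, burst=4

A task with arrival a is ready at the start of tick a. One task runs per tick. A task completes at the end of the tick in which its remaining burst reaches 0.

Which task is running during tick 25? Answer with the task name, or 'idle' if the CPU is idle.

t=0: queue=[A] q_used=0 → run A
t=1: queue=[A,B] q_used=1 → run A
t=2: queue=[A,B] q_used=2 → run A
t=3: queue=[A,B,F] q_used=3 → run A
t=4: queue=[B,F,A,C,H] q_used=0 → run B
t=5: queue=[B,F,A,C,H,G] q_used=1 → run B
t=6: queue=[B,F,A,C,H,G] q_used=2 → run B
t=7: queue=[B,F,A,C,H,G] q_used=3 → run B
t=8: queue=[F,A,C,H,G] q_used=0 → run F
t=9: queue=[F,A,C,H,G] q_used=1 → run F
t=10: queue=[F,A,C,H,G] q_used=2 → run F
t=11: queue=[F,A,C,H,G] q_used=3 → run F
t=12: queue=[A,C,H,G,F] q_used=0 → run A
t=13: queue=[A,C,H,G,F] q_used=1 → run A
t=14: queue=[C,H,G,F] q_used=0 → run C
t=15: queue=[C,H,G,F] q_used=1 → run C
t=16: queue=[C,H,G,F] q_used=2 → run C
t=17: queue=[C,H,G,F] q_used=3 → run C
t=18: queue=[H,G,F,C] q_used=0 → run H
t=19: queue=[H,G,F,C] q_used=1 → run H
t=20: queue=[H,G,F,C] q_used=2 → run H
t=21: queue=[H,G,F,C] q_used=3 → run H
t=22: queue=[G,F,C] q_used=0 → run G
t=23: queue=[G,F,C] q_used=1 → run G
t=24: queue=[F,C] q_used=0 → run F
t=25: queue=[F,C] q_used=1 → run F
t=26: queue=[F,C] q_used=2 → run F
t=27: queue=[C] q_used=0 → run C
t=28: queue=[C] q_used=1 → run C
t=29: (idle)
t=30: (idle)
t=31: (idle)
t=32: (idle)
t=33: (idle)

running at tick 25 = F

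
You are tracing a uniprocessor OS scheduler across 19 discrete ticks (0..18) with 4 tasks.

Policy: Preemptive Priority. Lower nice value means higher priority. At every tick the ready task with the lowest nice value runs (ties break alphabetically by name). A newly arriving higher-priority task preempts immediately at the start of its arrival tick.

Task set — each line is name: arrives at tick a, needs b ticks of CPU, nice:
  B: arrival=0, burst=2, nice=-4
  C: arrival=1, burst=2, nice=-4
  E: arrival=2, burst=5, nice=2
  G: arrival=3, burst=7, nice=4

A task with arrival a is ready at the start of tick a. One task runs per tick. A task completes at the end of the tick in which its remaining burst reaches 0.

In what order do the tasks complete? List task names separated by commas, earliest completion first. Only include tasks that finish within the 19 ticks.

t=0: ready={B} → run B
t=1: ready={B,C} → run B
t=2: ready={C,E} → run C
t=3: ready={C,E,G} → run C
t=4: ready={E,G} → run E
t=5: ready={E,G} → run E
t=6: ready={E,G} → run E
t=7: ready={E,G} → run E
t=8: ready={E,G} → run E
t=9: ready={G} → run G
t=10: ready={G} → run G
t=11: ready={G} → run G
t=12: ready={G} → run G
t=13: ready={G} → run G
t=14: ready={G} → run G
t=15: ready={G} → run G
t=16: (idle)
t=17: (idle)
t=18: (idle)

completion order = B, C, E, G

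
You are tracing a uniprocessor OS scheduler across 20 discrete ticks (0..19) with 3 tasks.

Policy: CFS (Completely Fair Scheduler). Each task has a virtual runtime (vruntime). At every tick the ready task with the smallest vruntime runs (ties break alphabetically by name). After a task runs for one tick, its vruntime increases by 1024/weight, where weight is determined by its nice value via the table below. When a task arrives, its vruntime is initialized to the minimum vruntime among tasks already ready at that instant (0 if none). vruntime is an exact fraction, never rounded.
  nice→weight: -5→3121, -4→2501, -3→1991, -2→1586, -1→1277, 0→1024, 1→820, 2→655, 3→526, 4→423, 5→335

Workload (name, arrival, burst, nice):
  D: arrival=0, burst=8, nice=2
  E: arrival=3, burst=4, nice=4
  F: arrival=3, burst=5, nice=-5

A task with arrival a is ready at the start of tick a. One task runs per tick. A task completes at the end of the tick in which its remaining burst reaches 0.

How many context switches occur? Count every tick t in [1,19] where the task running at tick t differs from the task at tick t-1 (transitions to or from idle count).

context switches = 9

t=0: vr[D=0] → run D
t=1: vr[D=1024/655] → run D
t=2: vr[D=2048/655] → run D
t=3: vr[D=3072/655 E=3072/655 F=3072/655] → run D
t=4: vr[D=4096/655 E=3072/655 F=3072/655] → run E
t=5: vr[D=4096/655 E=1970176/277065 F=3072/655] → run F
t=6: vr[D=4096/655 E=1970176/277065 F=10258432/2044255] → run F
t=7: vr[D=4096/655 E=1970176/277065 F=10929152/2044255] → run F
t=8: vr[D=4096/655 E=1970176/277065 F=11599872/2044255] → run F
t=9: vr[D=4096/655 E=1970176/277065 F=12270592/2044255] → run F
t=10: vr[D=4096/655 E=1970176/277065] → run D
t=11: vr[D=1024/131 E=1970176/277065] → run E
t=12: vr[D=1024/131 E=2640896/277065] → run D
t=13: vr[D=6144/655 E=2640896/277065] → run D
t=14: vr[D=7168/655 E=2640896/277065] → run E
t=15: vr[D=7168/655 E=1103872/92355] → run D
t=16: vr[E=1103872/92355] → run E
t=17: (idle)
t=18: (idle)
t=19: (idle)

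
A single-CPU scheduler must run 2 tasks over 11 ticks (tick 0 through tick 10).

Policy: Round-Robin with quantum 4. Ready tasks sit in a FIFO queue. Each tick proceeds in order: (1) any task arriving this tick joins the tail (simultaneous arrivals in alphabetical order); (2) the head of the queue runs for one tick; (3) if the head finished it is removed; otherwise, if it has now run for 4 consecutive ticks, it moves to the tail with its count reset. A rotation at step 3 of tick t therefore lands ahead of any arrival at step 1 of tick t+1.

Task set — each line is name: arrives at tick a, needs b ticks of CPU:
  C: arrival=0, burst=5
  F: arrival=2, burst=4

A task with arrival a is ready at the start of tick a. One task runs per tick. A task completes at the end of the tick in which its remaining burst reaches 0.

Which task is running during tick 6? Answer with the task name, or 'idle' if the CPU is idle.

running at tick 6 = F

t=0: queue=[C] q_used=0 → run C
t=1: queue=[C] q_used=1 → run C
t=2: queue=[C,F] q_used=2 → run C
t=3: queue=[C,F] q_used=3 → run C
t=4: queue=[F,C] q_used=0 → run F
t=5: queue=[F,C] q_used=1 → run F
t=6: queue=[F,C] q_used=2 → run F
t=7: queue=[F,C] q_used=3 → run F
t=8: queue=[C] q_used=0 → run C
t=9: (idle)
t=10: (idle)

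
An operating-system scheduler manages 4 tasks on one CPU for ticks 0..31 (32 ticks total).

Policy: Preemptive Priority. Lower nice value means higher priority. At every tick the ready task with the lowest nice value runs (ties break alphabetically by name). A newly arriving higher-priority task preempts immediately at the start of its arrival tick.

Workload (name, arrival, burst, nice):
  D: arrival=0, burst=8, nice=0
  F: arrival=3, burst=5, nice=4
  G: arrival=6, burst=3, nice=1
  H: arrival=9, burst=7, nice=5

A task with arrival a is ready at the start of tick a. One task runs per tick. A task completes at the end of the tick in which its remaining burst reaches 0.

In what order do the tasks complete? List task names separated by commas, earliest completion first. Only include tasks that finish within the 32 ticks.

t=0: ready={D} → run D
t=1: ready={D} → run D
t=2: ready={D} → run D
t=3: ready={D,F} → run D
t=4: ready={D,F} → run D
t=5: ready={D,F} → run D
t=6: ready={D,F,G} → run D
t=7: ready={D,F,G} → run D
t=8: ready={F,G} → run G
t=9: ready={F,G,H} → run G
t=10: ready={F,G,H} → run G
t=11: ready={F,H} → run F
t=12: ready={F,H} → run F
t=13: ready={F,H} → run F
t=14: ready={F,H} → run F
t=15: ready={F,H} → run F
t=16: ready={H} → run H
t=17: ready={H} → run H
t=18: ready={H} → run H
t=19: ready={H} → run H
t=20: ready={H} → run H
t=21: ready={H} → run H
t=22: ready={H} → run H
t=23: (idle)
t=24: (idle)
t=25: (idle)
t=26: (idle)
t=27: (idle)
t=28: (idle)
t=29: (idle)
t=30: (idle)
t=31: (idle)

completion order = D, G, F, H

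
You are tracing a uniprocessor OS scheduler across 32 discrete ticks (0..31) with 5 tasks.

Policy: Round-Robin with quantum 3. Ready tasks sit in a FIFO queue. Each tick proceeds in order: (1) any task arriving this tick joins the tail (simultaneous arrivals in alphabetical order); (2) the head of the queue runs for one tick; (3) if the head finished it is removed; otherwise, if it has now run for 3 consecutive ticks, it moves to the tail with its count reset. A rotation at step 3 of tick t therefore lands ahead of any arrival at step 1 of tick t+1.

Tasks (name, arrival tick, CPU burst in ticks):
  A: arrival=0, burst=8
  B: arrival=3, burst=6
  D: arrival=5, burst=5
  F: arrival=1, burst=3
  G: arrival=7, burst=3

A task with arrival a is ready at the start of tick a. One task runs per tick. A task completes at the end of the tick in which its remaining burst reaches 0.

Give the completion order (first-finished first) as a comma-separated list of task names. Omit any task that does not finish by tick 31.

completion order = F, G, A, B, D

t=0: queue=[A] q_used=0 → run A
t=1: queue=[A,F] q_used=1 → run A
t=2: queue=[A,F] q_used=2 → run A
t=3: queue=[F,A,B] q_used=0 → run F
t=4: queue=[F,A,B] q_used=1 → run F
t=5: queue=[F,A,B,D] q_used=2 → run F
t=6: queue=[A,B,D] q_used=0 → run A
t=7: queue=[A,B,D,G] q_used=1 → run A
t=8: queue=[A,B,D,G] q_used=2 → run A
t=9: queue=[B,D,G,A] q_used=0 → run B
t=10: queue=[B,D,G,A] q_used=1 → run B
t=11: queue=[B,D,G,A] q_used=2 → run B
t=12: queue=[D,G,A,B] q_used=0 → run D
t=13: queue=[D,G,A,B] q_used=1 → run D
t=14: queue=[D,G,A,B] q_used=2 → run D
t=15: queue=[G,A,B,D] q_used=0 → run G
t=16: queue=[G,A,B,D] q_used=1 → run G
t=17: queue=[G,A,B,D] q_used=2 → run G
t=18: queue=[A,B,D] q_used=0 → run A
t=19: queue=[A,B,D] q_used=1 → run A
t=20: queue=[B,D] q_used=0 → run B
t=21: queue=[B,D] q_used=1 → run B
t=22: queue=[B,D] q_used=2 → run B
t=23: queue=[D] q_used=0 → run D
t=24: queue=[D] q_used=1 → run D
t=25: (idle)
t=26: (idle)
t=27: (idle)
t=28: (idle)
t=29: (idle)
t=30: (idle)
t=31: (idle)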